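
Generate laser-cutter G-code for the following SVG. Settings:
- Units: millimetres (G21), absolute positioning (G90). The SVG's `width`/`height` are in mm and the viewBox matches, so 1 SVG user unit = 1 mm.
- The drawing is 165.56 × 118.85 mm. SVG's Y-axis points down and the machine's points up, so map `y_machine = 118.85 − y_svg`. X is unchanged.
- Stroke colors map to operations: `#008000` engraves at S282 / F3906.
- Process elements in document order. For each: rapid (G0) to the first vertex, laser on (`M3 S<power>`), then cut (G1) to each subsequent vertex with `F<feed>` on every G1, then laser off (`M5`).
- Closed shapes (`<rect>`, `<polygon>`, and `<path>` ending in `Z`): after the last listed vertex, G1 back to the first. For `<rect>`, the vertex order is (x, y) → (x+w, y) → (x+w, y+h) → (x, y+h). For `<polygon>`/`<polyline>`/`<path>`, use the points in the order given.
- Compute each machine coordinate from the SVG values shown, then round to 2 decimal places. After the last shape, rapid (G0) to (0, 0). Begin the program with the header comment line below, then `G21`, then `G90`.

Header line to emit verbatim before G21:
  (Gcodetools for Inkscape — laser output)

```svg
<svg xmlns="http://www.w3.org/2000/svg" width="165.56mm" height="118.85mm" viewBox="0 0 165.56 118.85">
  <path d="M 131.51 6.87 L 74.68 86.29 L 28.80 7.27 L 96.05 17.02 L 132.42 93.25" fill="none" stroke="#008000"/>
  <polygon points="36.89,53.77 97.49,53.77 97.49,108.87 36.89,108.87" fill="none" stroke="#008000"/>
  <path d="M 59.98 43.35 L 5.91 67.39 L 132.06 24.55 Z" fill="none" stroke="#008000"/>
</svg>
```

(Gcodetools for Inkscape — laser output)
G21
G90
G0 X131.51 Y111.98
M3 S282
G1 X74.68 Y32.56 F3906
G1 X28.80 Y111.58 F3906
G1 X96.05 Y101.83 F3906
G1 X132.42 Y25.60 F3906
M5
G0 X36.89 Y65.08
M3 S282
G1 X97.49 Y65.08 F3906
G1 X97.49 Y9.98 F3906
G1 X36.89 Y9.98 F3906
G1 X36.89 Y65.08 F3906
M5
G0 X59.98 Y75.50
M3 S282
G1 X5.91 Y51.46 F3906
G1 X132.06 Y94.30 F3906
G1 X59.98 Y75.50 F3906
M5
G0 X0.00 Y0.00

1 u = 1 mm; y_m = 118.85 − y.

[1] `<path>` open polyline, #008000→engrave S282 F3906: (131.51,111.98) → (74.68,32.56) → (28.80,111.58) → (96.05,101.83) → (132.42,25.60)

[2] `<polygon>` rectangle, #008000→engrave S282 F3906: (36.89,65.08) → (97.49,65.08) → (97.49,9.98) → (36.89,9.98) → (36.89,65.08) (closed)

[3] `<path>` closed polygon, #008000→engrave S282 F3906: (59.98,75.50) → (5.91,51.46) → (132.06,94.30) → (59.98,75.50) (closed)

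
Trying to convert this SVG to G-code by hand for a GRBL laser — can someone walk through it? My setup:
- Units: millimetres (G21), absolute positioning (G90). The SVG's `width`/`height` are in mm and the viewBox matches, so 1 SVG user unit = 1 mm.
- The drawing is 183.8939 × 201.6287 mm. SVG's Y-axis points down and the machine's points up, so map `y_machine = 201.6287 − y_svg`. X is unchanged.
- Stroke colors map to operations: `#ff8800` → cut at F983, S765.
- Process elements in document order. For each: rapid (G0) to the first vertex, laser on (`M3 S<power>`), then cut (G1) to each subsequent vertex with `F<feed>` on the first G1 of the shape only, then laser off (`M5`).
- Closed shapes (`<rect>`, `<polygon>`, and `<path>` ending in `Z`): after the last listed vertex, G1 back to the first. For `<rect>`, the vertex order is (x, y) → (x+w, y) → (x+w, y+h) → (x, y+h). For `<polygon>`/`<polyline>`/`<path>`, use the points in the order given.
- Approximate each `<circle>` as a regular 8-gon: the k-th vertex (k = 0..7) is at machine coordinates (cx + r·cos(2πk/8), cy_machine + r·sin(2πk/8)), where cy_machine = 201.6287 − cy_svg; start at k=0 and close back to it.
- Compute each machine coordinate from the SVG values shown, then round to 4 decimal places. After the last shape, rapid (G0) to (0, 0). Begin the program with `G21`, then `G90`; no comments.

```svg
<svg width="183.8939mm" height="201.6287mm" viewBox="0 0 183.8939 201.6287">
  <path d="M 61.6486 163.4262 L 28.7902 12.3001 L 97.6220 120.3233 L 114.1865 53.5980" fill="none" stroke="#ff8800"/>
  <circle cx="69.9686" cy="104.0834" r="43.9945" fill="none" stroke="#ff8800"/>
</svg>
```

Since the viewBox matches the mm dimensions, user units are millimetres directly. The only transform is the Y-flip y_m = 201.6287 − y_svg.

Shape 1 is a open polyline drawn with `<path>`. Its stroke #ff8800 means cut at S765, F983. After flipping Y the toolpath is (61.6486,38.2025) → (28.7902,189.3286) → (97.6220,81.3054) → (114.1865,148.0307).

Shape 2 is a circle drawn with `<circle>`. Its stroke #ff8800 means cut at S765, F983. After flipping Y the toolpath is (113.9631,97.5453) → (101.0774,128.6541) → (69.9686,141.5398) → (38.8598,128.6541) → (25.9741,97.5453) → (38.8598,66.4365) → (69.9686,53.5508) → (101.0774,66.4365) → (113.9631,97.5453), returning to the start.

G21
G90
G0 X61.6486 Y38.2025
M3 S765
G1 X28.7902 Y189.3286 F983
G1 X97.6220 Y81.3054
G1 X114.1865 Y148.0307
M5
G0 X113.9631 Y97.5453
M3 S765
G1 X101.0774 Y128.6541 F983
G1 X69.9686 Y141.5398
G1 X38.8598 Y128.6541
G1 X25.9741 Y97.5453
G1 X38.8598 Y66.4365
G1 X69.9686 Y53.5508
G1 X101.0774 Y66.4365
G1 X113.9631 Y97.5453
M5
G0 X0.0000 Y0.0000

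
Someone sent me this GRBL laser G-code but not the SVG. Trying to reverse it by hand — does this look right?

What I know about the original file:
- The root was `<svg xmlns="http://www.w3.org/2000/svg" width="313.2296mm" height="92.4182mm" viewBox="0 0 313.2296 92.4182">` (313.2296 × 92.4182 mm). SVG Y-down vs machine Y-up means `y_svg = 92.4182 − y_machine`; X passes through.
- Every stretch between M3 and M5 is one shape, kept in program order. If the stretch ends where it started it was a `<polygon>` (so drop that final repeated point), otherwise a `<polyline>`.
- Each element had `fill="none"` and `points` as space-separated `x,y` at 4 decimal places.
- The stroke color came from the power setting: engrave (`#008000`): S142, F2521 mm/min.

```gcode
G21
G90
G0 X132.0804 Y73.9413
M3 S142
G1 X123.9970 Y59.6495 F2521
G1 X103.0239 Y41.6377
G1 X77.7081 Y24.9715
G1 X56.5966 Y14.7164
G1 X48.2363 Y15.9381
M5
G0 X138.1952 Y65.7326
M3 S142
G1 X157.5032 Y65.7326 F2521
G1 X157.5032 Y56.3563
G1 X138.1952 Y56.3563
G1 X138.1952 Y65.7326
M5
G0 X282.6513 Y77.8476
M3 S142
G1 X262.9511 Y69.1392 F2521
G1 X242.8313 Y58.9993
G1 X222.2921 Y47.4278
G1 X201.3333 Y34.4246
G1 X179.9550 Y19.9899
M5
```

<svg xmlns="http://www.w3.org/2000/svg" width="313.2296mm" height="92.4182mm" viewBox="0 0 313.2296 92.4182">
  <polyline points="132.0804,18.4769 123.9970,32.7687 103.0239,50.7805 77.7081,67.4467 56.5966,77.7018 48.2363,76.4801" fill="none" stroke="#008000"/>
  <polygon points="138.1952,26.6856 157.5032,26.6856 157.5032,36.0619 138.1952,36.0619" fill="none" stroke="#008000"/>
  <polyline points="282.6513,14.5706 262.9511,23.2790 242.8313,33.4189 222.2921,44.9904 201.3333,57.9936 179.9550,72.4283" fill="none" stroke="#008000"/>
</svg>

y_svg = 92.4182 − y_m. Every run uses S142, so all elements get stroke `#008000` (engrave).

[1] open run; points: 132.0804,18.4769 123.9970,32.7687 103.0239,50.7805 77.7081,67.4467 56.5966,77.7018 48.2363,76.4801

[2] closed run; points: 138.1952,26.6856 157.5032,26.6856 157.5032,36.0619 138.1952,36.0619

[3] open run; points: 282.6513,14.5706 262.9511,23.2790 242.8313,33.4189 222.2921,44.9904 201.3333,57.9936 179.9550,72.4283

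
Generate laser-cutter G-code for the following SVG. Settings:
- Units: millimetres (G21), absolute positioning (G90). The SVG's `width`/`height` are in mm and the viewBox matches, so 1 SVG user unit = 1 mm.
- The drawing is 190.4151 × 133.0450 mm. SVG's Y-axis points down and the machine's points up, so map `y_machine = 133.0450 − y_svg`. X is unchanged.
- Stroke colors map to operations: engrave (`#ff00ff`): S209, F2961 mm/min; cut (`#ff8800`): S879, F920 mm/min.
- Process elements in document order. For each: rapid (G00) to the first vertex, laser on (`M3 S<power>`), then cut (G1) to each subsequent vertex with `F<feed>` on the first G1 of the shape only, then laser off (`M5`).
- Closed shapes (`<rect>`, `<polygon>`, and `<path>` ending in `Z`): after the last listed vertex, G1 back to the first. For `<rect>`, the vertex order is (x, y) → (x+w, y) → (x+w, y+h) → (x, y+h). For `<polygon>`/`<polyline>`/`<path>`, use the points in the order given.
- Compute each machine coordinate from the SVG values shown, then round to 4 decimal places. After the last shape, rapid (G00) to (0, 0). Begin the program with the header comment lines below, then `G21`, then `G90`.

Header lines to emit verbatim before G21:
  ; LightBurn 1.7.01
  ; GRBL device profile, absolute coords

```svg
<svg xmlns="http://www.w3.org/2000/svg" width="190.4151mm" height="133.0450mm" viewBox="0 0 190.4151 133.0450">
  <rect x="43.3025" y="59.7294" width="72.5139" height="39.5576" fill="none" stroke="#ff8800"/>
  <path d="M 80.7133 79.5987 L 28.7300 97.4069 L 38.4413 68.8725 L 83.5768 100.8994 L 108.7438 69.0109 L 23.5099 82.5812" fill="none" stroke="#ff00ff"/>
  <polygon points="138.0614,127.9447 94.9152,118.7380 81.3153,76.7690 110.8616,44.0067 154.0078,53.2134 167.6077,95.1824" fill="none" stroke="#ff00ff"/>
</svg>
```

; LightBurn 1.7.01
; GRBL device profile, absolute coords
G21
G90
G00 X43.3025 Y73.3156
M3 S879
G1 X115.8164 Y73.3156 F920
G1 X115.8164 Y33.7580
G1 X43.3025 Y33.7580
G1 X43.3025 Y73.3156
M5
G00 X80.7133 Y53.4463
M3 S209
G1 X28.7300 Y35.6381 F2961
G1 X38.4413 Y64.1725
G1 X83.5768 Y32.1456
G1 X108.7438 Y64.0341
G1 X23.5099 Y50.4638
M5
G00 X138.0614 Y5.1003
M3 S209
G1 X94.9152 Y14.3070 F2961
G1 X81.3153 Y56.2760
G1 X110.8616 Y89.0383
G1 X154.0078 Y79.8316
G1 X167.6077 Y37.8626
G1 X138.0614 Y5.1003
M5
G00 X0.0000 Y0.0000

1 u = 1 mm; y_m = 133.0450 − y.

[1] `<rect>` rectangle, #ff8800→cut S879 F920: (43.3025,73.3156) → (115.8164,73.3156) → (115.8164,33.7580) → (43.3025,33.7580) → (43.3025,73.3156) (closed)

[2] `<path>` open polyline, #ff00ff→engrave S209 F2961: (80.7133,53.4463) → (28.7300,35.6381) → (38.4413,64.1725) → (83.5768,32.1456) → (108.7438,64.0341) → (23.5099,50.4638)

[3] `<polygon>` regular polygon, #ff00ff→engrave S209 F2961: (138.0614,5.1003) → (94.9152,14.3070) → (81.3153,56.2760) → (110.8616,89.0383) → (154.0078,79.8316) → (167.6077,37.8626) → (138.0614,5.1003) (closed)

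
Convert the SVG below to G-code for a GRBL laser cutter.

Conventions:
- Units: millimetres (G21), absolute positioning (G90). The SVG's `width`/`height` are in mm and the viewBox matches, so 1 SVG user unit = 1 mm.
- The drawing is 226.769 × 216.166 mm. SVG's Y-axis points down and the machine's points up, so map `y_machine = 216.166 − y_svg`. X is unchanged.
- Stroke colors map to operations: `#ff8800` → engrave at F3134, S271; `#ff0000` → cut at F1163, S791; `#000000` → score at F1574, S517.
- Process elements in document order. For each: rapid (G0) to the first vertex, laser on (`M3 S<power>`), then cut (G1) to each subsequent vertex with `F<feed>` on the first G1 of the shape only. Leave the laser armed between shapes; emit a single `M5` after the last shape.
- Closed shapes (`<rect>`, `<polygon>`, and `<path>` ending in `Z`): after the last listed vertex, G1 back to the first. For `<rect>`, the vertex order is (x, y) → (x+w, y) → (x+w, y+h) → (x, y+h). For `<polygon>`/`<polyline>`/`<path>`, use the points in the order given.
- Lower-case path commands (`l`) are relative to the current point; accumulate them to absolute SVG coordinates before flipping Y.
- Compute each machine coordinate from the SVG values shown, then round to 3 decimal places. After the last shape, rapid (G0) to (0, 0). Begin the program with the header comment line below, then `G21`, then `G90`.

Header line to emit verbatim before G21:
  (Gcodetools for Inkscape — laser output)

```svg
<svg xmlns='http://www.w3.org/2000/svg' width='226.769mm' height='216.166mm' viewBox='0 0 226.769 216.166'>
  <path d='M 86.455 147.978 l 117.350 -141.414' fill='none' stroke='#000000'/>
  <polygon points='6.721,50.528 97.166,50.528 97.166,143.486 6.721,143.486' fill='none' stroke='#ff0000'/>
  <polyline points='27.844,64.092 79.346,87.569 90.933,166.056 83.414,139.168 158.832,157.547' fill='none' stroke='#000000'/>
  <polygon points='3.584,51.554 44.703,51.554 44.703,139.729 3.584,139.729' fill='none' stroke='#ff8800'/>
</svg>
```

(Gcodetools for Inkscape — laser output)
G21
G90
G0 X86.455 Y68.188
M3 S517
G1 X203.805 Y209.602 F1574
G0 X6.721 Y165.638
M3 S791
G1 X97.166 Y165.638 F1163
G1 X97.166 Y72.680
G1 X6.721 Y72.680
G1 X6.721 Y165.638
G0 X27.844 Y152.074
M3 S517
G1 X79.346 Y128.597 F1574
G1 X90.933 Y50.110
G1 X83.414 Y76.998
G1 X158.832 Y58.619
G0 X3.584 Y164.612
M3 S271
G1 X44.703 Y164.612 F3134
G1 X44.703 Y76.437
G1 X3.584 Y76.437
G1 X3.584 Y164.612
M5
G0 X0.000 Y0.000

viewBox `0 0 226.769 216.166` with mm width/height → 1 unit = 1 mm. Flip: y_m = 216.166 − y_svg.

**Shape 1** — `<path>` line segment, stroke `#000000` → score (S517, F1574). Machine vertices: (86.455,68.188) → (203.805,209.602). Open path.

**Shape 2** — `<polygon>` rectangle, stroke `#ff0000` → cut (S791, F1163). Machine vertices: (6.721,165.638) → (97.166,165.638) → (97.166,72.680) → (6.721,72.680) → (6.721,165.638). Closed: final G1 returns to the first vertex.

**Shape 3** — `<polyline>` open polyline, stroke `#000000` → score (S517, F1574). Machine vertices: (27.844,152.074) → (79.346,128.597) → (90.933,50.110) → (83.414,76.998) → (158.832,58.619). Open path.

**Shape 4** — `<polygon>` rectangle, stroke `#ff8800` → engrave (S271, F3134). Machine vertices: (3.584,164.612) → (44.703,164.612) → (44.703,76.437) → (3.584,76.437) → (3.584,164.612). Closed: final G1 returns to the first vertex.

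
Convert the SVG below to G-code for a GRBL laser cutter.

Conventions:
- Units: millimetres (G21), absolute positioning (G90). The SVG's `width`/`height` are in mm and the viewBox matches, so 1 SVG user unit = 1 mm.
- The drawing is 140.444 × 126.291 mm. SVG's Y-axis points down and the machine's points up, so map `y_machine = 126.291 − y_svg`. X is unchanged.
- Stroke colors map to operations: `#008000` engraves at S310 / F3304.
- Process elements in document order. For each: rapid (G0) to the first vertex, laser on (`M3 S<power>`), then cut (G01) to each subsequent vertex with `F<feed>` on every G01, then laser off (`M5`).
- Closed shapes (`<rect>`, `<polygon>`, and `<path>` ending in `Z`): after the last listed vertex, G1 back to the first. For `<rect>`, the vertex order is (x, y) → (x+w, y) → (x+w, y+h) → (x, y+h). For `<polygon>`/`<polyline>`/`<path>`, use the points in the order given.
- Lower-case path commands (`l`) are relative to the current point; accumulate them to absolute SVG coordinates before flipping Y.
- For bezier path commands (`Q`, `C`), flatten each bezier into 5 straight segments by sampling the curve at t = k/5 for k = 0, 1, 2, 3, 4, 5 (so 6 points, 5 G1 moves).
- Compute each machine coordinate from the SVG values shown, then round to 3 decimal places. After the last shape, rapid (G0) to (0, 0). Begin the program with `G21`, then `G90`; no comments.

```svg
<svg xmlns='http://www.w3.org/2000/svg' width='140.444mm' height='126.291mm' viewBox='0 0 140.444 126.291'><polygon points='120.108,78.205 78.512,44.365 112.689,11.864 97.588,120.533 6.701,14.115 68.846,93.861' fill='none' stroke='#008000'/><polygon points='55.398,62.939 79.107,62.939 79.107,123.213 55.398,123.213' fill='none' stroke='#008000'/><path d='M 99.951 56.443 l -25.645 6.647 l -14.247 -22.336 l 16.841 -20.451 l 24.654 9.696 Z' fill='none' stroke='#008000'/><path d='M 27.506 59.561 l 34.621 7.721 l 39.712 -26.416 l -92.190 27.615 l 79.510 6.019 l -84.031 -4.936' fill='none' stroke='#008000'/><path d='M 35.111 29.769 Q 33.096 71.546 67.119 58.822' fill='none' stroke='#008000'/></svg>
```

Since the viewBox matches the mm dimensions, user units are millimetres directly. The only transform is the Y-flip y_m = 126.291 − y_svg.

Shape 1 is a closed polygon drawn with `<polygon>`. Its stroke #008000 means engrave at S310, F3304. After flipping Y the toolpath is (120.108,48.086) → (78.512,81.926) → (112.689,114.427) → (97.588,5.758) → (6.701,112.176) → (68.846,32.430) → (120.108,48.086), returning to the start.

Shape 2 is a rectangle drawn with `<polygon>`. Its stroke #008000 means engrave at S310, F3304. After flipping Y the toolpath is (55.398,63.352) → (79.107,63.352) → (79.107,3.078) → (55.398,3.078) → (55.398,63.352), returning to the start.

Shape 3 is a regular polygon drawn with `<path>`. Its stroke #008000 means engrave at S310, F3304. After flipping Y the toolpath is (99.951,69.848) → (74.306,63.201) → (60.059,85.537) → (76.900,105.988) → (101.554,96.292) → (99.951,69.848), returning to the start.

Shape 4 is a open polyline drawn with `<path>`. Its stroke #008000 means engrave at S310, F3304. After flipping Y the toolpath is (27.506,66.730) → (62.127,59.009) → (101.839,85.425) → (9.649,57.810) → (89.159,51.791) → (5.128,56.727).

Shape 5 is a quadratic bezier drawn with `<path>`. Its stroke #008000 means engrave at S310, F3304. After flipping Y the toolpath is (35.111,96.522) → (35.747,81.991) → (39.265,71.821) → (45.667,66.010) → (54.951,64.559) → (67.119,67.469).

G21
G90
G0 X120.108 Y48.086
M3 S310
G01 X78.512 Y81.926 F3304
G01 X112.689 Y114.427 F3304
G01 X97.588 Y5.758 F3304
G01 X6.701 Y112.176 F3304
G01 X68.846 Y32.430 F3304
G01 X120.108 Y48.086 F3304
M5
G0 X55.398 Y63.352
M3 S310
G01 X79.107 Y63.352 F3304
G01 X79.107 Y3.078 F3304
G01 X55.398 Y3.078 F3304
G01 X55.398 Y63.352 F3304
M5
G0 X99.951 Y69.848
M3 S310
G01 X74.306 Y63.201 F3304
G01 X60.059 Y85.537 F3304
G01 X76.900 Y105.988 F3304
G01 X101.554 Y96.292 F3304
G01 X99.951 Y69.848 F3304
M5
G0 X27.506 Y66.730
M3 S310
G01 X62.127 Y59.009 F3304
G01 X101.839 Y85.425 F3304
G01 X9.649 Y57.810 F3304
G01 X89.159 Y51.791 F3304
G01 X5.128 Y56.727 F3304
M5
G0 X35.111 Y96.522
M3 S310
G01 X35.747 Y81.991 F3304
G01 X39.265 Y71.821 F3304
G01 X45.667 Y66.010 F3304
G01 X54.951 Y64.559 F3304
G01 X67.119 Y67.469 F3304
M5
G0 X0.000 Y0.000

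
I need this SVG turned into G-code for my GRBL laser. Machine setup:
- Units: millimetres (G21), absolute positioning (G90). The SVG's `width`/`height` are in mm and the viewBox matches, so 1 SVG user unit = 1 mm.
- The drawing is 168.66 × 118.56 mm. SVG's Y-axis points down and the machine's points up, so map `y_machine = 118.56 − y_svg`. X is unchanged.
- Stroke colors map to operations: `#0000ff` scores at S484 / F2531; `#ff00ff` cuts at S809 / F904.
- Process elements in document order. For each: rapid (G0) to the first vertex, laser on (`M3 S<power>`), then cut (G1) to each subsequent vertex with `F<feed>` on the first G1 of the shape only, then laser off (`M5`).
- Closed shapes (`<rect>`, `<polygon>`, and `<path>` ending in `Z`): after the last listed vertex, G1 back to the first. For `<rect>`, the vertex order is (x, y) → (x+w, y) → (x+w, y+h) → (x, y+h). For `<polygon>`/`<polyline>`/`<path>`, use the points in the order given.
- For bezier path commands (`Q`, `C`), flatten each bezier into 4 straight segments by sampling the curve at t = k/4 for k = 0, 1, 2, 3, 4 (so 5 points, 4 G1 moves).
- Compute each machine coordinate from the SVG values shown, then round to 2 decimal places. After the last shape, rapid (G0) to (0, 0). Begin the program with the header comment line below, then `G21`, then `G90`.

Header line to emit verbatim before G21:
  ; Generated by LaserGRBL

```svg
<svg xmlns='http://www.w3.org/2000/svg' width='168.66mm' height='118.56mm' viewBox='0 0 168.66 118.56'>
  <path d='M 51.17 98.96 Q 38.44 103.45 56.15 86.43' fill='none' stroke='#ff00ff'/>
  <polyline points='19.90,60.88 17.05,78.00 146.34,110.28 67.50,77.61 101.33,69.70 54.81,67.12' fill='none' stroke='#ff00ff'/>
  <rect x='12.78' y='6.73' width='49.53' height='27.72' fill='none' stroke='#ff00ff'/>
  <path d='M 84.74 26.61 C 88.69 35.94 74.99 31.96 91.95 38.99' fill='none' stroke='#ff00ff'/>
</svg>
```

; Generated by LaserGRBL
G21
G90
G0 X51.17 Y19.60
M3 S809
G1 X46.71 Y18.70 F904
G1 X46.05 Y20.49
G1 X49.20 Y24.96
G1 X56.15 Y32.13
M5
G0 X19.90 Y57.68
M3 S809
G1 X17.05 Y40.56 F904
G1 X146.34 Y8.28
G1 X67.50 Y40.95
G1 X101.33 Y48.86
G1 X54.81 Y51.44
M5
G0 X12.78 Y111.83
M3 S809
G1 X62.31 Y111.83 F904
G1 X62.31 Y84.11
G1 X12.78 Y84.11
G1 X12.78 Y111.83
M5
G0 X84.74 Y91.95
M3 S809
G1 X85.15 Y87.07 F904
G1 X83.47 Y84.90
G1 X84.22 Y83.16
G1 X91.95 Y79.57
M5
G0 X0.00 Y0.00

Since the viewBox matches the mm dimensions, user units are millimetres directly. The only transform is the Y-flip y_m = 118.56 − y_svg.

Shape 1 is a quadratic bezier drawn with `<path>`. Its stroke #ff00ff means cut at S809, F904. After flipping Y the toolpath is (51.17,19.60) → (46.71,18.70) → (46.05,20.49) → (49.20,24.96) → (56.15,32.13).

Shape 2 is a open polyline drawn with `<polyline>`. Its stroke #ff00ff means cut at S809, F904. After flipping Y the toolpath is (19.90,57.68) → (17.05,40.56) → (146.34,8.28) → (67.50,40.95) → (101.33,48.86) → (54.81,51.44).

Shape 3 is a rectangle drawn with `<rect>`. Its stroke #ff00ff means cut at S809, F904. After flipping Y the toolpath is (12.78,111.83) → (62.31,111.83) → (62.31,84.11) → (12.78,84.11) → (12.78,111.83), returning to the start.

Shape 4 is a cubic bezier drawn with `<path>`. Its stroke #ff00ff means cut at S809, F904. After flipping Y the toolpath is (84.74,91.95) → (85.15,87.07) → (83.47,84.90) → (84.22,83.16) → (91.95,79.57).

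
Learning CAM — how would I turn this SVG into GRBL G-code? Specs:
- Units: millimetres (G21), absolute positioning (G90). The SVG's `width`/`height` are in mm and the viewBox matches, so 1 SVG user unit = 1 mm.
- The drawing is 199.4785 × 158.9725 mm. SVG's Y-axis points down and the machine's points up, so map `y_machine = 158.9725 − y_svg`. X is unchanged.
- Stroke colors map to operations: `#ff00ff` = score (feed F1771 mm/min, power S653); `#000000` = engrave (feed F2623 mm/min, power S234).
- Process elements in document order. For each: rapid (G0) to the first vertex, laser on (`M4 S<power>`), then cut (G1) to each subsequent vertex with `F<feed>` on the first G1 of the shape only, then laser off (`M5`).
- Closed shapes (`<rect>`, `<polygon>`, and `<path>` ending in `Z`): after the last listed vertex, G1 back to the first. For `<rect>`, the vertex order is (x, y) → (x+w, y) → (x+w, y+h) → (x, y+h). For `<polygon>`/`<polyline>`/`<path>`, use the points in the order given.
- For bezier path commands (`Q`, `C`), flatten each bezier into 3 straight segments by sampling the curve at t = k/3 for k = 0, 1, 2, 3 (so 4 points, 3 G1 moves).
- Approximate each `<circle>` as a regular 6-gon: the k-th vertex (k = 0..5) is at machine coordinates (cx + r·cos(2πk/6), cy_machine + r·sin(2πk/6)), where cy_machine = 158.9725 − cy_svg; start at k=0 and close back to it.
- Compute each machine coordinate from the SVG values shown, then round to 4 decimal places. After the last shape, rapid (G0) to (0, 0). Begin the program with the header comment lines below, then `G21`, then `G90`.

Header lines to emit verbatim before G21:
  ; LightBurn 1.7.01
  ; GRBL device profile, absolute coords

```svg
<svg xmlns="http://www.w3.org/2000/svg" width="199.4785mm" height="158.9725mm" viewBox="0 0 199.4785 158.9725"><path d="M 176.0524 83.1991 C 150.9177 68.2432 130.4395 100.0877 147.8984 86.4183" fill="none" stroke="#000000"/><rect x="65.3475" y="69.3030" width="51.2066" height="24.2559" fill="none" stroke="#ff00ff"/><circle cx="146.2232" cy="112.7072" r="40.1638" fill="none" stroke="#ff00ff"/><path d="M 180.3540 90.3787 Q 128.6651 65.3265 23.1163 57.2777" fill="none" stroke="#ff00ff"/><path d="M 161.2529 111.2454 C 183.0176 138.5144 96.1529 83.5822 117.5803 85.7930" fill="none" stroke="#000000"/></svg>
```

; LightBurn 1.7.01
; GRBL device profile, absolute coords
G21
G90
G0 X176.0524 Y75.7734
M4 S234
G1 X153.7025 Y78.5482 F2623
G1 X141.8526 Y70.6371
G1 X147.8984 Y72.5542
M5
G0 X65.3475 Y89.6695
M4 S653
G1 X116.5541 Y89.6695 F1771
G1 X116.5541 Y65.4136
G1 X65.3475 Y65.4136
G1 X65.3475 Y89.6695
M5
G0 X186.3870 Y46.2653
M4 S653
G1 X166.3051 Y81.0482 F1771
G1 X126.1413 Y81.0482
G1 X106.0594 Y46.2653
G1 X126.1413 Y11.4824
G1 X166.3051 Y11.4824
G1 X186.3870 Y46.2653
M5
G0 X180.3540 Y68.5938
M4 S653
G1 X139.9103 Y83.4060 F1771
G1 X87.4977 Y94.4397
G1 X23.1163 Y101.6948
M5
G0 X161.2529 Y47.7271
M4 S234
G1 X154.8419 Y42.6976 F2623
G1 X124.2161 Y61.5035
G1 X117.5803 Y73.1795
M5
G0 X0.0000 Y0.0000

1 u = 1 mm; y_m = 158.9725 − y.

[1] `<path>` cubic bezier, #000000→engrave S234 F2623: (176.0524,75.7734) → (153.7025,78.5482) → (141.8526,70.6371) → (147.8984,72.5542)

[2] `<rect>` rectangle, #ff00ff→score S653 F1771: (65.3475,89.6695) → (116.5541,89.6695) → (116.5541,65.4136) → (65.3475,65.4136) → (65.3475,89.6695) (closed)

[3] `<circle>` circle, #ff00ff→score S653 F1771: (186.3870,46.2653) → (166.3051,81.0482) → (126.1413,81.0482) → (106.0594,46.2653) → (126.1413,11.4824) → (166.3051,11.4824) → (186.3870,46.2653) (closed)

[4] `<path>` quadratic bezier, #ff00ff→score S653 F1771: (180.3540,68.5938) → (139.9103,83.4060) → (87.4977,94.4397) → (23.1163,101.6948)

[5] `<path>` cubic bezier, #000000→engrave S234 F2623: (161.2529,47.7271) → (154.8419,42.6976) → (124.2161,61.5035) → (117.5803,73.1795)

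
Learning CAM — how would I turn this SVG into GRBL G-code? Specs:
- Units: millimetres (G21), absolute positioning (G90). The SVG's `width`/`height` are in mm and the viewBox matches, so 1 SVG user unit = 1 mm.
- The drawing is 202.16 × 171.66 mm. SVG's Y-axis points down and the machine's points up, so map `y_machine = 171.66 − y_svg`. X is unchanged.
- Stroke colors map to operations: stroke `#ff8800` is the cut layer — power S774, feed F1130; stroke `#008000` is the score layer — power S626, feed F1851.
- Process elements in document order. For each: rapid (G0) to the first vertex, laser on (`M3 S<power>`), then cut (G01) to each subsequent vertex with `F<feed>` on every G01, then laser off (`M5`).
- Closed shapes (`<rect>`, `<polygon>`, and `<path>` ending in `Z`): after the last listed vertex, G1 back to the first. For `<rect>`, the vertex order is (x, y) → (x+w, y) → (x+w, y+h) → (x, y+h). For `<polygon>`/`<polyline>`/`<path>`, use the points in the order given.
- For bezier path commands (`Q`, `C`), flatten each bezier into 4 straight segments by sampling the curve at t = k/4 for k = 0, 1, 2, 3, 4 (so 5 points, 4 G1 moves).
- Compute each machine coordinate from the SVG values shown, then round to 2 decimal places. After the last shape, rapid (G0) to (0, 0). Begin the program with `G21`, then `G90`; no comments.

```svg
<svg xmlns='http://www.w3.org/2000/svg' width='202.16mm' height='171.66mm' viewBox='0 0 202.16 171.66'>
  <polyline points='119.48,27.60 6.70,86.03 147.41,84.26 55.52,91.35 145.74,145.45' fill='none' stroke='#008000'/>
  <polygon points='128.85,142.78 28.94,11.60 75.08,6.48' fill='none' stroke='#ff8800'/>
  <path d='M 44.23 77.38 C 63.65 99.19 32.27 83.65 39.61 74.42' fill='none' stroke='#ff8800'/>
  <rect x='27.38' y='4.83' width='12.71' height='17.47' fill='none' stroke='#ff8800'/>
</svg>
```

Since the viewBox matches the mm dimensions, user units are millimetres directly. The only transform is the Y-flip y_m = 171.66 − y_svg.

Shape 1 is a open polyline drawn with `<polyline>`. Its stroke #008000 means score at S626, F1851. After flipping Y the toolpath is (119.48,144.06) → (6.70,85.63) → (147.41,87.40) → (55.52,80.31) → (145.74,26.21).

Shape 2 is a closed polygon drawn with `<polygon>`. Its stroke #ff8800 means cut at S774, F1130. After flipping Y the toolpath is (128.85,28.88) → (28.94,160.06) → (75.08,165.18) → (128.85,28.88), returning to the start.

Shape 3 is a cubic bezier drawn with `<path>`. Its stroke #ff8800 means cut at S774, F1130. After flipping Y the toolpath is (44.23,94.28) → (50.67,84.24) → (46.45,84.12) → (39.97,89.82) → (39.61,97.24).

Shape 4 is a rectangle drawn with `<rect>`. Its stroke #ff8800 means cut at S774, F1130. After flipping Y the toolpath is (27.38,166.83) → (40.09,166.83) → (40.09,149.36) → (27.38,149.36) → (27.38,166.83), returning to the start.

G21
G90
G0 X119.48 Y144.06
M3 S626
G01 X6.70 Y85.63 F1851
G01 X147.41 Y87.40 F1851
G01 X55.52 Y80.31 F1851
G01 X145.74 Y26.21 F1851
M5
G0 X128.85 Y28.88
M3 S774
G01 X28.94 Y160.06 F1130
G01 X75.08 Y165.18 F1130
G01 X128.85 Y28.88 F1130
M5
G0 X44.23 Y94.28
M3 S774
G01 X50.67 Y84.24 F1130
G01 X46.45 Y84.12 F1130
G01 X39.97 Y89.82 F1130
G01 X39.61 Y97.24 F1130
M5
G0 X27.38 Y166.83
M3 S774
G01 X40.09 Y166.83 F1130
G01 X40.09 Y149.36 F1130
G01 X27.38 Y149.36 F1130
G01 X27.38 Y166.83 F1130
M5
G0 X0.00 Y0.00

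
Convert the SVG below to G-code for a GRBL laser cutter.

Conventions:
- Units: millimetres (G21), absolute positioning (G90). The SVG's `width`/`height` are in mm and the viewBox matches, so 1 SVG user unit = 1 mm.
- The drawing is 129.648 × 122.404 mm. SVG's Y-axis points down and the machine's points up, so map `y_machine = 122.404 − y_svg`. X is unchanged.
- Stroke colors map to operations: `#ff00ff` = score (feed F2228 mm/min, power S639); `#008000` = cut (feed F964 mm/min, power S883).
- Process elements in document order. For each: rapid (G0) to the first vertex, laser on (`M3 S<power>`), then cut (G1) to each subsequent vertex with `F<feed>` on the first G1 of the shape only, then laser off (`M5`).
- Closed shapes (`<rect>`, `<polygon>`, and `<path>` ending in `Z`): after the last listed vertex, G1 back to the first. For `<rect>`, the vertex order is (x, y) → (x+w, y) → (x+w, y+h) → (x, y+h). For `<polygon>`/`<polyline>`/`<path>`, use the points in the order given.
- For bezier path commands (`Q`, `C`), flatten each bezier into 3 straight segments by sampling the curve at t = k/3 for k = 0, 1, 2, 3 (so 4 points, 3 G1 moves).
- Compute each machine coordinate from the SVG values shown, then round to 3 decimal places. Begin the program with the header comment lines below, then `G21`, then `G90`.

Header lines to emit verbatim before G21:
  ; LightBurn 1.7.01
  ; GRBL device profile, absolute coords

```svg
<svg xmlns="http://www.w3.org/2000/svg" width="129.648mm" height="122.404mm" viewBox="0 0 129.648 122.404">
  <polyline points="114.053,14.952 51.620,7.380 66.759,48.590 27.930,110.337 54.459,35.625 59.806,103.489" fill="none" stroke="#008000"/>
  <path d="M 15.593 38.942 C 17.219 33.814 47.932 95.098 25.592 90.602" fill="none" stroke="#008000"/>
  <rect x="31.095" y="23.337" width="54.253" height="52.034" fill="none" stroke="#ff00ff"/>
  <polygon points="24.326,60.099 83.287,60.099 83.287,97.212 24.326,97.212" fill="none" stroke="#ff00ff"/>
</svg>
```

; LightBurn 1.7.01
; GRBL device profile, absolute coords
G21
G90
G0 X114.053 Y107.452
M3 S883
G1 X51.620 Y115.024 F964
G1 X66.759 Y73.814
G1 X27.930 Y12.067
G1 X54.459 Y86.779
G1 X59.806 Y18.915
M5
G0 X15.593 Y83.462
M3 S883
G1 X23.872 Y71.349 F964
G1 X33.290 Y44.337
G1 X25.592 Y31.802
M5
G0 X31.095 Y99.067
M3 S639
G1 X85.348 Y99.067 F2228
G1 X85.348 Y47.033
G1 X31.095 Y47.033
G1 X31.095 Y99.067
M5
G0 X24.326 Y62.305
M3 S639
G1 X83.287 Y62.305 F2228
G1 X83.287 Y25.192
G1 X24.326 Y25.192
G1 X24.326 Y62.305
M5

viewBox `0 0 129.648 122.404` with mm width/height → 1 unit = 1 mm. Flip: y_m = 122.404 − y_svg.

**Shape 1** — `<polyline>` open polyline, stroke `#008000` → cut (S883, F964). Machine vertices: (114.053,107.452) → (51.620,115.024) → (66.759,73.814) → (27.930,12.067) → (54.459,86.779) → (59.806,18.915). Open path.

**Shape 2** — `<path>` cubic bezier, stroke `#008000` → cut (S883, F964). Control points (SVG): P0=(15.593,38.942), P1=(17.219,33.814), P2=(47.932,95.098), P3=(25.592,90.602); sampled at t=k/3. Machine vertices: (15.593,83.462) → (23.872,71.349) → (33.290,44.337) → (25.592,31.802). Open path.

**Shape 3** — `<rect>` rectangle, stroke `#ff00ff` → score (S639, F2228). Machine vertices: (31.095,99.067) → (85.348,99.067) → (85.348,47.033) → (31.095,47.033) → (31.095,99.067). Closed: final G1 returns to the first vertex.

**Shape 4** — `<polygon>` rectangle, stroke `#ff00ff` → score (S639, F2228). Machine vertices: (24.326,62.305) → (83.287,62.305) → (83.287,25.192) → (24.326,25.192) → (24.326,62.305). Closed: final G1 returns to the first vertex.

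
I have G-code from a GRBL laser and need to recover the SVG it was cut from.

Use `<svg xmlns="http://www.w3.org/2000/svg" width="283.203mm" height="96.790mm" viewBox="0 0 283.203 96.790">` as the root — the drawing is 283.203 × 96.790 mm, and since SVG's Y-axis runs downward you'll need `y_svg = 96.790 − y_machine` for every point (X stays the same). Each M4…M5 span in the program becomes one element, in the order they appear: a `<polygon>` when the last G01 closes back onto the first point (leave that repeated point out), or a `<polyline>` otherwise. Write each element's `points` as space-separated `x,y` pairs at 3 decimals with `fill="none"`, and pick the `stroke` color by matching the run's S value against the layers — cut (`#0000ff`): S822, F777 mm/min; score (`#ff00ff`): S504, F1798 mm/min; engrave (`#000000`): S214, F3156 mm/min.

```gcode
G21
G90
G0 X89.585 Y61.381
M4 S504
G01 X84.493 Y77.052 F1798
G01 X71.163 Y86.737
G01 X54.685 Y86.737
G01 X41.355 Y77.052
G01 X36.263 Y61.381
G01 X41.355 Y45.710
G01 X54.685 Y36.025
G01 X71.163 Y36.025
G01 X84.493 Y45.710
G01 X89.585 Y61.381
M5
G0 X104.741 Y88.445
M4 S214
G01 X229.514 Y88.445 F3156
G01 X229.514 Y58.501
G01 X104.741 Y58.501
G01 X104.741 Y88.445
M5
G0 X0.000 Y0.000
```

Each laser-on run becomes one SVG element. Flip Y back into SVG space with y_svg = 96.790 − y_machine.

Run 1: the run's S504 means `#ff00ff` (score). The run returns to its start, so emit a `<polygon>` with points (Y-flipped): 89.585,35.409 84.493,19.738 71.163,10.053 54.685,10.053 41.355,19.738 36.263,35.409 41.355,51.080 54.685,60.765 71.163,60.765 84.493,51.080.

Run 2: S214 ⇒ engrave layer `#000000`. The run returns to its start, so emit a `<polygon>` with points (Y-flipped): 104.741,8.345 229.514,8.345 229.514,38.289 104.741,38.289.

<svg xmlns="http://www.w3.org/2000/svg" width="283.203mm" height="96.790mm" viewBox="0 0 283.203 96.790">
  <polygon points="89.585,35.409 84.493,19.738 71.163,10.053 54.685,10.053 41.355,19.738 36.263,35.409 41.355,51.080 54.685,60.765 71.163,60.765 84.493,51.080" fill="none" stroke="#ff00ff"/>
  <polygon points="104.741,8.345 229.514,8.345 229.514,38.289 104.741,38.289" fill="none" stroke="#000000"/>
</svg>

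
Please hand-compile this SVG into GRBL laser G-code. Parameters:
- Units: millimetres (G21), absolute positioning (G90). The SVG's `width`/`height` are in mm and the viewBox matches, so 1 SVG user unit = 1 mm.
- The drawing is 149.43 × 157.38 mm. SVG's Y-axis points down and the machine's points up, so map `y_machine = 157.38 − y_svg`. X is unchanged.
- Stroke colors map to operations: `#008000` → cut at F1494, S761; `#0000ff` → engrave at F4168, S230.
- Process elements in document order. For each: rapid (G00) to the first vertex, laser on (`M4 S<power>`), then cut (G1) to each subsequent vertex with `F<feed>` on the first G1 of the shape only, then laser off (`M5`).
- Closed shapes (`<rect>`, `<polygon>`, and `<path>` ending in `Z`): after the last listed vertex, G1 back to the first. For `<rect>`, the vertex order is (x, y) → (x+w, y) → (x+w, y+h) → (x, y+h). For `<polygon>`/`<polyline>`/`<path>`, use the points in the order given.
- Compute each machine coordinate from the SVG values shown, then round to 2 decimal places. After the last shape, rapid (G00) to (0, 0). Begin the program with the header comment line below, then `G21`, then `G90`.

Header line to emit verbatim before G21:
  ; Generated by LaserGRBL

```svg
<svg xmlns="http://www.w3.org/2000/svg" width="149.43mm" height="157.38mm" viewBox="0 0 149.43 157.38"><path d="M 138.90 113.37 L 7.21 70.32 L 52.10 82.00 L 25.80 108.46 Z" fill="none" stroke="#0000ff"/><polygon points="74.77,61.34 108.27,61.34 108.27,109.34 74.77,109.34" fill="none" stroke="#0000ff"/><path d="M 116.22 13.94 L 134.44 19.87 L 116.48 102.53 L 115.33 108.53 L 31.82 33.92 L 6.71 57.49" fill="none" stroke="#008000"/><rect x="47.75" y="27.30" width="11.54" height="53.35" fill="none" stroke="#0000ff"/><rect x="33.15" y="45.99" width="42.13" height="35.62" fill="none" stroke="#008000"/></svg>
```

; Generated by LaserGRBL
G21
G90
G00 X138.90 Y44.01
M4 S230
G1 X7.21 Y87.06 F4168
G1 X52.10 Y75.38
G1 X25.80 Y48.92
G1 X138.90 Y44.01
M5
G00 X74.77 Y96.04
M4 S230
G1 X108.27 Y96.04 F4168
G1 X108.27 Y48.04
G1 X74.77 Y48.04
G1 X74.77 Y96.04
M5
G00 X116.22 Y143.44
M4 S761
G1 X134.44 Y137.51 F1494
G1 X116.48 Y54.85
G1 X115.33 Y48.85
G1 X31.82 Y123.46
G1 X6.71 Y99.89
M5
G00 X47.75 Y130.08
M4 S230
G1 X59.29 Y130.08 F4168
G1 X59.29 Y76.73
G1 X47.75 Y76.73
G1 X47.75 Y130.08
M5
G00 X33.15 Y111.39
M4 S761
G1 X75.28 Y111.39 F1494
G1 X75.28 Y75.77
G1 X33.15 Y75.77
G1 X33.15 Y111.39
M5
G00 X0.00 Y0.00

Since the viewBox matches the mm dimensions, user units are millimetres directly. The only transform is the Y-flip y_m = 157.38 − y_svg.

Shape 1 is a closed polygon drawn with `<path>`. Its stroke #0000ff means engrave at S230, F4168. After flipping Y the toolpath is (138.90,44.01) → (7.21,87.06) → (52.10,75.38) → (25.80,48.92) → (138.90,44.01), returning to the start.

Shape 2 is a rectangle drawn with `<polygon>`. Its stroke #0000ff means engrave at S230, F4168. After flipping Y the toolpath is (74.77,96.04) → (108.27,96.04) → (108.27,48.04) → (74.77,48.04) → (74.77,96.04), returning to the start.

Shape 3 is a open polyline drawn with `<path>`. Its stroke #008000 means cut at S761, F1494. After flipping Y the toolpath is (116.22,143.44) → (134.44,137.51) → (116.48,54.85) → (115.33,48.85) → (31.82,123.46) → (6.71,99.89).

Shape 4 is a rectangle drawn with `<rect>`. Its stroke #0000ff means engrave at S230, F4168. After flipping Y the toolpath is (47.75,130.08) → (59.29,130.08) → (59.29,76.73) → (47.75,76.73) → (47.75,130.08), returning to the start.

Shape 5 is a rectangle drawn with `<rect>`. Its stroke #008000 means cut at S761, F1494. After flipping Y the toolpath is (33.15,111.39) → (75.28,111.39) → (75.28,75.77) → (33.15,75.77) → (33.15,111.39), returning to the start.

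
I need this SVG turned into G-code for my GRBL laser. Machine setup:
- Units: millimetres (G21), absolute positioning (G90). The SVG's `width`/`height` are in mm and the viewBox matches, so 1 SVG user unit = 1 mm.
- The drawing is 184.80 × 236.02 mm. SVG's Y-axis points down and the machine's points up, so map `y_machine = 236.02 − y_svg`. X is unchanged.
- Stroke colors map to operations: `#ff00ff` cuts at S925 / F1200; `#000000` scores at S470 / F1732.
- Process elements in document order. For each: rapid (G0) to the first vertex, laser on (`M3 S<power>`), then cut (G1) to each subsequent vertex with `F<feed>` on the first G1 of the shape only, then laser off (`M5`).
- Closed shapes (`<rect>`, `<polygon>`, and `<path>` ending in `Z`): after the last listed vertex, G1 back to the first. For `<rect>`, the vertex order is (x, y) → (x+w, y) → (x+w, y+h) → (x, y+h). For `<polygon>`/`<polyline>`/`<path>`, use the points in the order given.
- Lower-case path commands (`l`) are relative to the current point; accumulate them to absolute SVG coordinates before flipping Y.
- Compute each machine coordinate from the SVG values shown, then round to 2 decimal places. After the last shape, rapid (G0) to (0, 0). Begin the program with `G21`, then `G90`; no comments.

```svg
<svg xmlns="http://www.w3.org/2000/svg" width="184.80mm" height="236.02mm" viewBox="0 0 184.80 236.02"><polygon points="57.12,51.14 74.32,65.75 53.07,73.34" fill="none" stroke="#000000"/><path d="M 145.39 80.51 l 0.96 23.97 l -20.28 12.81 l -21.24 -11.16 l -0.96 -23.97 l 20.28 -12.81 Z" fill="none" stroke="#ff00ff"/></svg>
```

viewBox `0 0 184.80 236.02` with mm width/height → 1 unit = 1 mm. Flip: y_m = 236.02 − y_svg.

**Shape 1** — `<polygon>` regular polygon, stroke `#000000` → score (S470, F1732). Machine vertices: (57.12,184.88) → (74.32,170.27) → (53.07,162.68) → (57.12,184.88). Closed: final G1 returns to the first vertex.

**Shape 2** — `<path>` regular polygon, stroke `#ff00ff` → cut (S925, F1200). Machine vertices: (145.39,155.51) → (146.35,131.54) → (126.07,118.73) → (104.83,129.89) → (103.87,153.86) → (124.15,166.67) → (145.39,155.51). Closed: final G1 returns to the first vertex.

G21
G90
G0 X57.12 Y184.88
M3 S470
G1 X74.32 Y170.27 F1732
G1 X53.07 Y162.68
G1 X57.12 Y184.88
M5
G0 X145.39 Y155.51
M3 S925
G1 X146.35 Y131.54 F1200
G1 X126.07 Y118.73
G1 X104.83 Y129.89
G1 X103.87 Y153.86
G1 X124.15 Y166.67
G1 X145.39 Y155.51
M5
G0 X0.00 Y0.00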